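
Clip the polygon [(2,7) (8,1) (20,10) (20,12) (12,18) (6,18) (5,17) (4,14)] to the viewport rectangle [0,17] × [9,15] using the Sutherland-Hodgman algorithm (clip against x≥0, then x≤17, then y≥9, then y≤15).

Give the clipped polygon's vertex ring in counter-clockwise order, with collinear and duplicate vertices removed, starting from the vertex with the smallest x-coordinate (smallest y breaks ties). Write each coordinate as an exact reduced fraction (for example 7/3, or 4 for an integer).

Clipped polygon: [(18/7,9) (17,9) (17,57/4) (16,15) (13/3,15) (4,14)]

1. After x ≥ 0: [(2,7) (8,1) (20,10) (20,12) (12,18) (6,18) (5,17) (4,14)]
2. After x ≤ 17: [(2,7) (8,1) (17,31/4) (17,57/4) (12,18) (6,18) (5,17) (4,14)]
3. After y ≥ 9: [(18/7,9) (17,9) (17,57/4) (12,18) (6,18) (5,17) (4,14)]
4. After y ≤ 15: [(18/7,9) (17,9) (17,57/4) (16,15) (13/3,15) (4,14)]
5. Canonical ring: [(18/7,9) (17,9) (17,57/4) (16,15) (13/3,15) (4,14)]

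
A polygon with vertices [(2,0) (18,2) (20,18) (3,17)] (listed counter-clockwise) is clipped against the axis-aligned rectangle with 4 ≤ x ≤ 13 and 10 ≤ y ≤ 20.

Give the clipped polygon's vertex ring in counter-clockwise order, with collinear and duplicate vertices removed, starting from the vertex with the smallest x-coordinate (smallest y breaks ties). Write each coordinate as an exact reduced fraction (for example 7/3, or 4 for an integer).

1. After x ≥ 4: [(4,1/4) (18,2) (20,18) (4,290/17)]
2. After x ≤ 13: [(4,1/4) (13,11/8) (13,299/17) (4,290/17)]
3. After y ≥ 10: [(4,10) (13,10) (13,299/17) (4,290/17)]
4. After y ≤ 20: [(4,10) (13,10) (13,299/17) (4,290/17)]
5. Canonical ring: [(4,10) (13,10) (13,299/17) (4,290/17)]

Clipped polygon: [(4,10) (13,10) (13,299/17) (4,290/17)]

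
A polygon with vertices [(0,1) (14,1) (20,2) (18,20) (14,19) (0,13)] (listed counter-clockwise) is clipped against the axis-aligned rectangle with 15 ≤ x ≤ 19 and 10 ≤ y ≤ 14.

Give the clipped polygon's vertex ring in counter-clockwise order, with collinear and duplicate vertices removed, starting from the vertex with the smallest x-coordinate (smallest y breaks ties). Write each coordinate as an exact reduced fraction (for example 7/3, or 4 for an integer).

1. After x ≥ 15: [(15,7/6) (20,2) (18,20) (15,77/4)]
2. After x ≤ 19: [(15,7/6) (19,11/6) (19,11) (18,20) (15,77/4)]
3. After y ≥ 10: [(15,10) (19,10) (19,11) (18,20) (15,77/4)]
4. After y ≤ 14: [(15,14) (15,10) (19,10) (19,11) (56/3,14)]
5. Canonical ring: [(15,10) (19,10) (19,11) (56/3,14) (15,14)]

Clipped polygon: [(15,10) (19,10) (19,11) (56/3,14) (15,14)]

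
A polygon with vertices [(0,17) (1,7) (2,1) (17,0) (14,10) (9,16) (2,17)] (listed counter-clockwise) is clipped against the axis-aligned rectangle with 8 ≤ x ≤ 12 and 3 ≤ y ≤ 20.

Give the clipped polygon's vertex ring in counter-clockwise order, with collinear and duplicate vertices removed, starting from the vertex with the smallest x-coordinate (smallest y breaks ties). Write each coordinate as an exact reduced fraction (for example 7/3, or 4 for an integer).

1. After x ≥ 8: [(8,3/5) (17,0) (14,10) (9,16) (8,113/7)]
2. After x ≤ 12: [(8,3/5) (12,1/3) (12,62/5) (9,16) (8,113/7)]
3. After y ≥ 3: [(8,3) (12,3) (12,62/5) (9,16) (8,113/7)]
4. After y ≤ 20: [(8,3) (12,3) (12,62/5) (9,16) (8,113/7)]
5. Canonical ring: [(8,3) (12,3) (12,62/5) (9,16) (8,113/7)]

Clipped polygon: [(8,3) (12,3) (12,62/5) (9,16) (8,113/7)]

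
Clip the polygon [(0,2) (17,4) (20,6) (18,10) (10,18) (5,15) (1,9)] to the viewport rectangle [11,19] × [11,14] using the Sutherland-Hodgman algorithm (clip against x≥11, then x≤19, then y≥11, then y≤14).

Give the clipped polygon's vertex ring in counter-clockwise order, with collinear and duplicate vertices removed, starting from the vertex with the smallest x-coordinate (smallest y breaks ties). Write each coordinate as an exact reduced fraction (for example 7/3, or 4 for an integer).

1. After x ≥ 11: [(11,56/17) (17,4) (20,6) (18,10) (11,17)]
2. After x ≤ 19: [(11,56/17) (17,4) (19,16/3) (19,8) (18,10) (11,17)]
3. After y ≥ 11: [(11,11) (17,11) (11,17)]
4. After y ≤ 14: [(11,14) (11,11) (17,11) (14,14)]
5. Canonical ring: [(11,11) (17,11) (14,14) (11,14)]

Clipped polygon: [(11,11) (17,11) (14,14) (11,14)]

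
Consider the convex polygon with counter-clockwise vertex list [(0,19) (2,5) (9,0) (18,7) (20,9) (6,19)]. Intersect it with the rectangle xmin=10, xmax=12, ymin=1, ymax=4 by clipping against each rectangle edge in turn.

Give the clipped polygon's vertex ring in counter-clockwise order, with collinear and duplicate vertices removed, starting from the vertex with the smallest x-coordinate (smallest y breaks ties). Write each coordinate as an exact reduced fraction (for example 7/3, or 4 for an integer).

Clipped polygon: [(10,1) (72/7,1) (12,7/3) (12,4) (10,4)]

1. After x ≥ 10: [(10,7/9) (18,7) (20,9) (10,113/7)]
2. After x ≤ 12: [(10,7/9) (12,7/3) (12,103/7) (10,113/7)]
3. After y ≥ 1: [(10,1) (72/7,1) (12,7/3) (12,103/7) (10,113/7)]
4. After y ≤ 4: [(10,4) (10,1) (72/7,1) (12,7/3) (12,4)]
5. Canonical ring: [(10,1) (72/7,1) (12,7/3) (12,4) (10,4)]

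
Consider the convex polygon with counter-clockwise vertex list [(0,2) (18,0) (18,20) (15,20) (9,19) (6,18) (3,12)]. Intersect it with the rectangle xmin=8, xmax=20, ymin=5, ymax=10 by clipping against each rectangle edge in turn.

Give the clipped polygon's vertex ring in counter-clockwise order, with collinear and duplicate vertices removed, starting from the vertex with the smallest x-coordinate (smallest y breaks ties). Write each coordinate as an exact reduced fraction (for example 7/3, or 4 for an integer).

Clipped polygon: [(8,5) (18,5) (18,10) (8,10)]

1. After x ≥ 8: [(8,10/9) (18,0) (18,20) (15,20) (9,19) (8,56/3)]
2. After x ≤ 20: [(8,10/9) (18,0) (18,20) (15,20) (9,19) (8,56/3)]
3. After y ≥ 5: [(8,5) (18,5) (18,20) (15,20) (9,19) (8,56/3)]
4. After y ≤ 10: [(8,10) (8,5) (18,5) (18,10)]
5. Canonical ring: [(8,5) (18,5) (18,10) (8,10)]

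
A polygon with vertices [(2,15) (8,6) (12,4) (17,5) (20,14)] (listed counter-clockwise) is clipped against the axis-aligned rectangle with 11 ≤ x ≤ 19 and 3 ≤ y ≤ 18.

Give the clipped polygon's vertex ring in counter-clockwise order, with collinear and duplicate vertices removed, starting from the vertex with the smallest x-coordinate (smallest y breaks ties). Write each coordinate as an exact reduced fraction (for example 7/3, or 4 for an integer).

Clipped polygon: [(11,9/2) (12,4) (17,5) (19,11) (19,253/18) (11,29/2)]

1. After x ≥ 11: [(11,29/2) (11,9/2) (12,4) (17,5) (20,14)]
2. After x ≤ 19: [(19,253/18) (11,29/2) (11,9/2) (12,4) (17,5) (19,11)]
3. After y ≥ 3: [(19,253/18) (11,29/2) (11,9/2) (12,4) (17,5) (19,11)]
4. After y ≤ 18: [(19,253/18) (11,29/2) (11,9/2) (12,4) (17,5) (19,11)]
5. Canonical ring: [(11,9/2) (12,4) (17,5) (19,11) (19,253/18) (11,29/2)]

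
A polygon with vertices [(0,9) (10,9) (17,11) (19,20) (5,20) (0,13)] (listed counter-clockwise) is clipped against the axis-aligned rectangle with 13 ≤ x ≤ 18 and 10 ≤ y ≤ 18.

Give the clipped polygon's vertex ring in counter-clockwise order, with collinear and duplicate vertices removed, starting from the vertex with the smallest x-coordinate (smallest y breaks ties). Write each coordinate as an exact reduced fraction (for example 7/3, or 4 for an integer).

1. After x ≥ 13: [(13,69/7) (17,11) (19,20) (13,20)]
2. After x ≤ 18: [(13,69/7) (17,11) (18,31/2) (18,20) (13,20)]
3. After y ≥ 10: [(13,10) (27/2,10) (17,11) (18,31/2) (18,20) (13,20)]
4. After y ≤ 18: [(13,18) (13,10) (27/2,10) (17,11) (18,31/2) (18,18)]
5. Canonical ring: [(13,10) (27/2,10) (17,11) (18,31/2) (18,18) (13,18)]

Clipped polygon: [(13,10) (27/2,10) (17,11) (18,31/2) (18,18) (13,18)]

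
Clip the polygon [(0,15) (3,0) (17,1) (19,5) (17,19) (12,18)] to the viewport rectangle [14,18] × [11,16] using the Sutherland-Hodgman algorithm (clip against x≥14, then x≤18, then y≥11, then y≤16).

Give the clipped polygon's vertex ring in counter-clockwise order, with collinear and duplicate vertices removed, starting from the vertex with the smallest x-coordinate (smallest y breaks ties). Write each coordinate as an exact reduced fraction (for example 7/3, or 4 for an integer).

1. After x ≥ 14: [(14,11/14) (17,1) (19,5) (17,19) (14,92/5)]
2. After x ≤ 18: [(14,11/14) (17,1) (18,3) (18,12) (17,19) (14,92/5)]
3. After y ≥ 11: [(14,11) (18,11) (18,12) (17,19) (14,92/5)]
4. After y ≤ 16: [(14,16) (14,11) (18,11) (18,12) (122/7,16)]
5. Canonical ring: [(14,11) (18,11) (18,12) (122/7,16) (14,16)]

Clipped polygon: [(14,11) (18,11) (18,12) (122/7,16) (14,16)]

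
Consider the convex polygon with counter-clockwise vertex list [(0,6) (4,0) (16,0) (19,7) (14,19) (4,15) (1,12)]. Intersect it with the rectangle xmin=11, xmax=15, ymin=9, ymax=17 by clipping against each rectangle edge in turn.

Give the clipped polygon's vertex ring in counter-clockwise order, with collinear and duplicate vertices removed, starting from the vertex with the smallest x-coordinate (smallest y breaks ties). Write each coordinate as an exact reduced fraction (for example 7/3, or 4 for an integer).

Clipped polygon: [(11,9) (15,9) (15,83/5) (89/6,17) (11,17)]

1. After x ≥ 11: [(11,0) (16,0) (19,7) (14,19) (11,89/5)]
2. After x ≤ 15: [(11,0) (15,0) (15,83/5) (14,19) (11,89/5)]
3. After y ≥ 9: [(11,9) (15,9) (15,83/5) (14,19) (11,89/5)]
4. After y ≤ 17: [(11,17) (11,9) (15,9) (15,83/5) (89/6,17)]
5. Canonical ring: [(11,9) (15,9) (15,83/5) (89/6,17) (11,17)]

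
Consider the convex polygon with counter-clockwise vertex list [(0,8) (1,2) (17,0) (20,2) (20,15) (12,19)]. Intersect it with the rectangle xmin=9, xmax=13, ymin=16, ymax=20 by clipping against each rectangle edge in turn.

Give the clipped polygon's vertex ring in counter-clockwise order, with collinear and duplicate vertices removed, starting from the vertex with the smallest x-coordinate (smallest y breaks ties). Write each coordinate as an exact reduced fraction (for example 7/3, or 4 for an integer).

1. After x ≥ 9: [(9,65/4) (9,1) (17,0) (20,2) (20,15) (12,19)]
2. After x ≤ 13: [(9,65/4) (9,1) (13,1/2) (13,37/2) (12,19)]
3. After y ≥ 16: [(9,65/4) (9,16) (13,16) (13,37/2) (12,19)]
4. After y ≤ 20: [(9,65/4) (9,16) (13,16) (13,37/2) (12,19)]
5. Canonical ring: [(9,16) (13,16) (13,37/2) (12,19) (9,65/4)]

Clipped polygon: [(9,16) (13,16) (13,37/2) (12,19) (9,65/4)]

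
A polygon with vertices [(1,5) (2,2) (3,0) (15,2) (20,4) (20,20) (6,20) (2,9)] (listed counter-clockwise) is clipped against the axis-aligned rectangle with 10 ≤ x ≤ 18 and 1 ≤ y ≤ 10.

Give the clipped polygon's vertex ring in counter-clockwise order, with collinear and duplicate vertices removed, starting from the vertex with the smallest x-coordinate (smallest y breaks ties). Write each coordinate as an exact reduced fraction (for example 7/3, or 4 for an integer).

Clipped polygon: [(10,7/6) (15,2) (18,16/5) (18,10) (10,10)]

1. After x ≥ 10: [(10,7/6) (15,2) (20,4) (20,20) (10,20)]
2. After x ≤ 18: [(10,7/6) (15,2) (18,16/5) (18,20) (10,20)]
3. After y ≥ 1: [(10,7/6) (15,2) (18,16/5) (18,20) (10,20)]
4. After y ≤ 10: [(10,10) (10,7/6) (15,2) (18,16/5) (18,10)]
5. Canonical ring: [(10,7/6) (15,2) (18,16/5) (18,10) (10,10)]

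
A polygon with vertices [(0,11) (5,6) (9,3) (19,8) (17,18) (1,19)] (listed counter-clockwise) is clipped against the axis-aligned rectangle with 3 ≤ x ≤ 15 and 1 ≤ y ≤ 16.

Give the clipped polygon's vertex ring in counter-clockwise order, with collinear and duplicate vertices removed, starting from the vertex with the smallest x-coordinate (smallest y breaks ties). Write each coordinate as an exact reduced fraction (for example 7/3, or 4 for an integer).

1. After x ≥ 3: [(3,8) (5,6) (9,3) (19,8) (17,18) (3,151/8)]
2. After x ≤ 15: [(3,8) (5,6) (9,3) (15,6) (15,145/8) (3,151/8)]
3. After y ≥ 1: [(3,8) (5,6) (9,3) (15,6) (15,145/8) (3,151/8)]
4. After y ≤ 16: [(3,16) (3,8) (5,6) (9,3) (15,6) (15,16)]
5. Canonical ring: [(3,8) (5,6) (9,3) (15,6) (15,16) (3,16)]

Clipped polygon: [(3,8) (5,6) (9,3) (15,6) (15,16) (3,16)]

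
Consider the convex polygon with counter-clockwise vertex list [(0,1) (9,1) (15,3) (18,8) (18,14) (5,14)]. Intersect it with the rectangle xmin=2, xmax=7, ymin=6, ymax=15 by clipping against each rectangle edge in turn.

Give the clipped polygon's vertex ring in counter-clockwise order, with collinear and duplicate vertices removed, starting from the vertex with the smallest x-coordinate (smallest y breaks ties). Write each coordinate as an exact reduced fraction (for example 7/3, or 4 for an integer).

Clipped polygon: [(2,6) (7,6) (7,14) (5,14) (2,31/5)]

1. After x ≥ 2: [(2,31/5) (2,1) (9,1) (15,3) (18,8) (18,14) (5,14)]
2. After x ≤ 7: [(2,31/5) (2,1) (7,1) (7,14) (5,14)]
3. After y ≥ 6: [(2,31/5) (2,6) (7,6) (7,14) (5,14)]
4. After y ≤ 15: [(2,31/5) (2,6) (7,6) (7,14) (5,14)]
5. Canonical ring: [(2,6) (7,6) (7,14) (5,14) (2,31/5)]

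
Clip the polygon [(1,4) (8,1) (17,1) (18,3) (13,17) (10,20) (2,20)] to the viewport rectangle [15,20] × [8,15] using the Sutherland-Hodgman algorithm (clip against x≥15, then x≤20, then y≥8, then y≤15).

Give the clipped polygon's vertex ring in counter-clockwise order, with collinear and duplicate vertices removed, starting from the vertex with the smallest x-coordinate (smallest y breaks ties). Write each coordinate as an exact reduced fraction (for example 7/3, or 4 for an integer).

Clipped polygon: [(15,8) (227/14,8) (15,57/5)]

1. After x ≥ 15: [(15,1) (17,1) (18,3) (15,57/5)]
2. After x ≤ 20: [(15,1) (17,1) (18,3) (15,57/5)]
3. After y ≥ 8: [(15,8) (227/14,8) (15,57/5)]
4. After y ≤ 15: [(15,8) (227/14,8) (15,57/5)]
5. Canonical ring: [(15,8) (227/14,8) (15,57/5)]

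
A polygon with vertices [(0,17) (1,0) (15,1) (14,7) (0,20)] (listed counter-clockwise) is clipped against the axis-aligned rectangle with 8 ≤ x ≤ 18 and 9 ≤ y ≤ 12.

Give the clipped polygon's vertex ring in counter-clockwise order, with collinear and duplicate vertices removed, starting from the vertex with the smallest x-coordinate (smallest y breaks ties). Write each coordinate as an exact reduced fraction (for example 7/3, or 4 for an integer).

Clipped polygon: [(8,9) (154/13,9) (112/13,12) (8,12)]

1. After x ≥ 8: [(8,1/2) (15,1) (14,7) (8,88/7)]
2. After x ≤ 18: [(8,1/2) (15,1) (14,7) (8,88/7)]
3. After y ≥ 9: [(8,9) (154/13,9) (8,88/7)]
4. After y ≤ 12: [(8,12) (8,9) (154/13,9) (112/13,12)]
5. Canonical ring: [(8,9) (154/13,9) (112/13,12) (8,12)]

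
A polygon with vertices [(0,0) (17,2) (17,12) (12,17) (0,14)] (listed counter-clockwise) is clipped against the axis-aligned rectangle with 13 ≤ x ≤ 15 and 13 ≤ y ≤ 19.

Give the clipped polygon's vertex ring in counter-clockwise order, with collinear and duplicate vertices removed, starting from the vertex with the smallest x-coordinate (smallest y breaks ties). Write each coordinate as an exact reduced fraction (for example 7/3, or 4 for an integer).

Clipped polygon: [(13,13) (15,13) (15,14) (13,16)]

1. After x ≥ 13: [(13,26/17) (17,2) (17,12) (13,16)]
2. After x ≤ 15: [(13,26/17) (15,30/17) (15,14) (13,16)]
3. After y ≥ 13: [(13,13) (15,13) (15,14) (13,16)]
4. After y ≤ 19: [(13,13) (15,13) (15,14) (13,16)]
5. Canonical ring: [(13,13) (15,13) (15,14) (13,16)]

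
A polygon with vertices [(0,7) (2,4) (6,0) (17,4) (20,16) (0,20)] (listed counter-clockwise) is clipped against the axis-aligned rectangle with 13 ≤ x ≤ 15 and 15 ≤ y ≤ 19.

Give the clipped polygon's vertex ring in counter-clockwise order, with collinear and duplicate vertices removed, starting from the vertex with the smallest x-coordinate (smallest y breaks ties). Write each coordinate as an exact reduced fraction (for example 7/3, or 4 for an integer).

Clipped polygon: [(13,15) (15,15) (15,17) (13,87/5)]

1. After x ≥ 13: [(13,28/11) (17,4) (20,16) (13,87/5)]
2. After x ≤ 15: [(13,28/11) (15,36/11) (15,17) (13,87/5)]
3. After y ≥ 15: [(13,15) (15,15) (15,17) (13,87/5)]
4. After y ≤ 19: [(13,15) (15,15) (15,17) (13,87/5)]
5. Canonical ring: [(13,15) (15,15) (15,17) (13,87/5)]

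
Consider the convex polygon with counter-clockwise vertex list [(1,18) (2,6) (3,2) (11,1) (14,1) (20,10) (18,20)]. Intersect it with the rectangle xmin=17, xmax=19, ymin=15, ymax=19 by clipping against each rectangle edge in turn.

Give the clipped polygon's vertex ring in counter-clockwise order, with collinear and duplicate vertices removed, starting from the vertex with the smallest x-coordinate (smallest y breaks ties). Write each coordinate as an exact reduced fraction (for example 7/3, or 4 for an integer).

Clipped polygon: [(17,15) (19,15) (91/5,19) (17,19)]

1. After x ≥ 17: [(17,338/17) (17,11/2) (20,10) (18,20)]
2. After x ≤ 19: [(17,338/17) (17,11/2) (19,17/2) (19,15) (18,20)]
3. After y ≥ 15: [(17,338/17) (17,15) (19,15) (19,15) (18,20)]
4. After y ≤ 19: [(17,19) (17,15) (19,15) (19,15) (91/5,19)]
5. Canonical ring: [(17,15) (19,15) (91/5,19) (17,19)]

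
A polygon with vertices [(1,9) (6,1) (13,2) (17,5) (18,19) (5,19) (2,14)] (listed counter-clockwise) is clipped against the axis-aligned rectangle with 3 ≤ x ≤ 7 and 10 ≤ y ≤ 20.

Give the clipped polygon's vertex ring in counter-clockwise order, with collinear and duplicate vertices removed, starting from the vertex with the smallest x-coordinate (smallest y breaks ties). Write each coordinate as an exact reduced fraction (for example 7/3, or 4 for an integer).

Clipped polygon: [(3,10) (7,10) (7,19) (5,19) (3,47/3)]

1. After x ≥ 3: [(3,29/5) (6,1) (13,2) (17,5) (18,19) (5,19) (3,47/3)]
2. After x ≤ 7: [(3,29/5) (6,1) (7,8/7) (7,19) (5,19) (3,47/3)]
3. After y ≥ 10: [(3,10) (7,10) (7,19) (5,19) (3,47/3)]
4. After y ≤ 20: [(3,10) (7,10) (7,19) (5,19) (3,47/3)]
5. Canonical ring: [(3,10) (7,10) (7,19) (5,19) (3,47/3)]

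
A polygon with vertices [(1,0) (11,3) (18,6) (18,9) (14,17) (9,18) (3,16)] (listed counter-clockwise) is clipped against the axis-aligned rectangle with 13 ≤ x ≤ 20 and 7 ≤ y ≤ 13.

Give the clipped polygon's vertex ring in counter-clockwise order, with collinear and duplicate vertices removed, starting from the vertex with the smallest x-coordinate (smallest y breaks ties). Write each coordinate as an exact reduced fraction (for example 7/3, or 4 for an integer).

Clipped polygon: [(13,7) (18,7) (18,9) (16,13) (13,13)]

1. After x ≥ 13: [(13,27/7) (18,6) (18,9) (14,17) (13,86/5)]
2. After x ≤ 20: [(13,27/7) (18,6) (18,9) (14,17) (13,86/5)]
3. After y ≥ 7: [(13,7) (18,7) (18,9) (14,17) (13,86/5)]
4. After y ≤ 13: [(13,13) (13,7) (18,7) (18,9) (16,13)]
5. Canonical ring: [(13,7) (18,7) (18,9) (16,13) (13,13)]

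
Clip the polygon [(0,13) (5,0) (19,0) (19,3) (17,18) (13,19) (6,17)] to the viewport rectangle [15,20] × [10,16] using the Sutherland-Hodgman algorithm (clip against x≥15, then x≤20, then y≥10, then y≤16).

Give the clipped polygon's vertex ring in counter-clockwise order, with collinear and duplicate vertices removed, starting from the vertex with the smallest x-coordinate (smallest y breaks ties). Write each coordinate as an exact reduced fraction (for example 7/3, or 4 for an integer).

Clipped polygon: [(15,10) (271/15,10) (259/15,16) (15,16)]

1. After x ≥ 15: [(15,0) (19,0) (19,3) (17,18) (15,37/2)]
2. After x ≤ 20: [(15,0) (19,0) (19,3) (17,18) (15,37/2)]
3. After y ≥ 10: [(15,10) (271/15,10) (17,18) (15,37/2)]
4. After y ≤ 16: [(15,16) (15,10) (271/15,10) (259/15,16)]
5. Canonical ring: [(15,10) (271/15,10) (259/15,16) (15,16)]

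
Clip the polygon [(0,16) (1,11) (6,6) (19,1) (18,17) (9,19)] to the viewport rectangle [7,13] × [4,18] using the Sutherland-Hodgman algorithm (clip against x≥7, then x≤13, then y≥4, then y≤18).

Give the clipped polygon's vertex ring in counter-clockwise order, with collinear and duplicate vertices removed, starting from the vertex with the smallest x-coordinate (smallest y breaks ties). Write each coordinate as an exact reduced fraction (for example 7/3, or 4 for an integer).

Clipped polygon: [(7,73/13) (56/5,4) (13,4) (13,18) (7,18)]

1. After x ≥ 7: [(7,55/3) (7,73/13) (19,1) (18,17) (9,19)]
2. After x ≤ 13: [(7,55/3) (7,73/13) (13,43/13) (13,163/9) (9,19)]
3. After y ≥ 4: [(7,55/3) (7,73/13) (56/5,4) (13,4) (13,163/9) (9,19)]
4. After y ≤ 18: [(7,18) (7,73/13) (56/5,4) (13,4) (13,18)]
5. Canonical ring: [(7,73/13) (56/5,4) (13,4) (13,18) (7,18)]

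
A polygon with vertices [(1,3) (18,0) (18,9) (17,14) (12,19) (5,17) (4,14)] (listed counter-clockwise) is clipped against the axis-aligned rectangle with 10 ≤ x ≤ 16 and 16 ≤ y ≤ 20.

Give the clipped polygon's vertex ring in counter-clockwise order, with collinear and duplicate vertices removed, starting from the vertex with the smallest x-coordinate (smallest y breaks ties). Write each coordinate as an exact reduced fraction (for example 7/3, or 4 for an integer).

Clipped polygon: [(10,16) (15,16) (12,19) (10,129/7)]

1. After x ≥ 10: [(10,24/17) (18,0) (18,9) (17,14) (12,19) (10,129/7)]
2. After x ≤ 16: [(10,24/17) (16,6/17) (16,15) (12,19) (10,129/7)]
3. After y ≥ 16: [(10,16) (15,16) (12,19) (10,129/7)]
4. After y ≤ 20: [(10,16) (15,16) (12,19) (10,129/7)]
5. Canonical ring: [(10,16) (15,16) (12,19) (10,129/7)]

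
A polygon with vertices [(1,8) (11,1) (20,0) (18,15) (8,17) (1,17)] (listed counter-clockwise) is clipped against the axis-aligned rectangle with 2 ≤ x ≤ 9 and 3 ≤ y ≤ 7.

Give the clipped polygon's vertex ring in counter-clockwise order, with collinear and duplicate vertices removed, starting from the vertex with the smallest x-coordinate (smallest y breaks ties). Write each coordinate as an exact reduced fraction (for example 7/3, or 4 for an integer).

1. After x ≥ 2: [(2,73/10) (11,1) (20,0) (18,15) (8,17) (2,17)]
2. After x ≤ 9: [(2,73/10) (9,12/5) (9,84/5) (8,17) (2,17)]
3. After y ≥ 3: [(2,73/10) (57/7,3) (9,3) (9,84/5) (8,17) (2,17)]
4. After y ≤ 7: [(17/7,7) (57/7,3) (9,3) (9,7)]
5. Canonical ring: [(17/7,7) (57/7,3) (9,3) (9,7)]

Clipped polygon: [(17/7,7) (57/7,3) (9,3) (9,7)]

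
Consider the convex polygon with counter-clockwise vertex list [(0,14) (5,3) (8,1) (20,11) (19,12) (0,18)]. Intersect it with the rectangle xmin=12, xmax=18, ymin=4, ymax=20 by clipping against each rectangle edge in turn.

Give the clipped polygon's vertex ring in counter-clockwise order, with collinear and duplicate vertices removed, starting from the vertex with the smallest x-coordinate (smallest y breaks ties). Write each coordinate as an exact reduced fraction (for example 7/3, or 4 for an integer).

1. After x ≥ 12: [(12,13/3) (20,11) (19,12) (12,270/19)]
2. After x ≤ 18: [(12,13/3) (18,28/3) (18,234/19) (12,270/19)]
3. After y ≥ 4: [(12,13/3) (18,28/3) (18,234/19) (12,270/19)]
4. After y ≤ 20: [(12,13/3) (18,28/3) (18,234/19) (12,270/19)]
5. Canonical ring: [(12,13/3) (18,28/3) (18,234/19) (12,270/19)]

Clipped polygon: [(12,13/3) (18,28/3) (18,234/19) (12,270/19)]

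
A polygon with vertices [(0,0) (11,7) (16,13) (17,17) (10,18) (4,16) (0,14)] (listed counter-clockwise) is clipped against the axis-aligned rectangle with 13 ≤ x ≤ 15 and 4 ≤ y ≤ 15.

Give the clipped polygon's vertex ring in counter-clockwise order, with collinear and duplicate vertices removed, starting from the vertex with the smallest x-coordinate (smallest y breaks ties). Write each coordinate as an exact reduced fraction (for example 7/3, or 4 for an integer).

Clipped polygon: [(13,47/5) (15,59/5) (15,15) (13,15)]

1. After x ≥ 13: [(13,47/5) (16,13) (17,17) (13,123/7)]
2. After x ≤ 15: [(13,47/5) (15,59/5) (15,121/7) (13,123/7)]
3. After y ≥ 4: [(13,47/5) (15,59/5) (15,121/7) (13,123/7)]
4. After y ≤ 15: [(13,15) (13,47/5) (15,59/5) (15,15)]
5. Canonical ring: [(13,47/5) (15,59/5) (15,15) (13,15)]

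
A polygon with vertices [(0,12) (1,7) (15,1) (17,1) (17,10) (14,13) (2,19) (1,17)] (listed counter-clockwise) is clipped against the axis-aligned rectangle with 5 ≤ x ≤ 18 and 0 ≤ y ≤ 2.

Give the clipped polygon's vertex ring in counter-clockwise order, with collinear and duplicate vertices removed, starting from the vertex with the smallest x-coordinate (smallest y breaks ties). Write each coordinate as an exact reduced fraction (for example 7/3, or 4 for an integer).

Clipped polygon: [(38/3,2) (15,1) (17,1) (17,2)]

1. After x ≥ 5: [(5,37/7) (15,1) (17,1) (17,10) (14,13) (5,35/2)]
2. After x ≤ 18: [(5,37/7) (15,1) (17,1) (17,10) (14,13) (5,35/2)]
3. After y ≥ 0: [(5,37/7) (15,1) (17,1) (17,10) (14,13) (5,35/2)]
4. After y ≤ 2: [(38/3,2) (15,1) (17,1) (17,2)]
5. Canonical ring: [(38/3,2) (15,1) (17,1) (17,2)]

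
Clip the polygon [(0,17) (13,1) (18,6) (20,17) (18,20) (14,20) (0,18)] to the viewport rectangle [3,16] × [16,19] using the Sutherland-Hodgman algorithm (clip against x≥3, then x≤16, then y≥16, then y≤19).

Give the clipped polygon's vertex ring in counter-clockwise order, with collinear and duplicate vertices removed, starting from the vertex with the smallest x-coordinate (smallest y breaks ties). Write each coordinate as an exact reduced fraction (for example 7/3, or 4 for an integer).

1. After x ≥ 3: [(3,173/13) (13,1) (18,6) (20,17) (18,20) (14,20) (3,129/7)]
2. After x ≤ 16: [(3,173/13) (13,1) (16,4) (16,20) (14,20) (3,129/7)]
3. After y ≥ 16: [(3,16) (16,16) (16,20) (14,20) (3,129/7)]
4. After y ≤ 19: [(3,16) (16,16) (16,19) (7,19) (3,129/7)]
5. Canonical ring: [(3,16) (16,16) (16,19) (7,19) (3,129/7)]

Clipped polygon: [(3,16) (16,16) (16,19) (7,19) (3,129/7)]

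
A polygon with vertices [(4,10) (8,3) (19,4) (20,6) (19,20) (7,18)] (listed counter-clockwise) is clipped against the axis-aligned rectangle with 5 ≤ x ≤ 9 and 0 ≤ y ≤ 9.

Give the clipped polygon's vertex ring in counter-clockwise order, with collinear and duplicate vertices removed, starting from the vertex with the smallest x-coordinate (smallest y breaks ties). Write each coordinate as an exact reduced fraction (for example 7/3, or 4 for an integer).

1. After x ≥ 5: [(5,38/3) (5,33/4) (8,3) (19,4) (20,6) (19,20) (7,18)]
2. After x ≤ 9: [(5,38/3) (5,33/4) (8,3) (9,34/11) (9,55/3) (7,18)]
3. After y ≥ 0: [(5,38/3) (5,33/4) (8,3) (9,34/11) (9,55/3) (7,18)]
4. After y ≤ 9: [(5,9) (5,33/4) (8,3) (9,34/11) (9,9)]
5. Canonical ring: [(5,33/4) (8,3) (9,34/11) (9,9) (5,9)]

Clipped polygon: [(5,33/4) (8,3) (9,34/11) (9,9) (5,9)]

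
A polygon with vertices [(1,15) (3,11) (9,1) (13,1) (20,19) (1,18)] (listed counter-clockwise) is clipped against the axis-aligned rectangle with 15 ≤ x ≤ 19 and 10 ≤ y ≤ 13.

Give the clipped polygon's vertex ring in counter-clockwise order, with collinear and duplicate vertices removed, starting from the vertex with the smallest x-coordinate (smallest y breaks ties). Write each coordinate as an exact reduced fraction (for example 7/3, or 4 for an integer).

Clipped polygon: [(15,10) (33/2,10) (53/3,13) (15,13)]

1. After x ≥ 15: [(15,43/7) (20,19) (15,356/19)]
2. After x ≤ 19: [(15,43/7) (19,115/7) (19,360/19) (15,356/19)]
3. After y ≥ 10: [(15,10) (33/2,10) (19,115/7) (19,360/19) (15,356/19)]
4. After y ≤ 13: [(15,13) (15,10) (33/2,10) (53/3,13)]
5. Canonical ring: [(15,10) (33/2,10) (53/3,13) (15,13)]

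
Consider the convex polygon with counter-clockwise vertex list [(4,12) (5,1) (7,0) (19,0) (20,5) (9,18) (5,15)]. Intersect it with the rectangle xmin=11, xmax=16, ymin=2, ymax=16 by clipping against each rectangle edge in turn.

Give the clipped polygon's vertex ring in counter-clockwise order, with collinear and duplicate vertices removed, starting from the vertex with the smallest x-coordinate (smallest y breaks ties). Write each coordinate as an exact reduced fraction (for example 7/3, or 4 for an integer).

Clipped polygon: [(11,2) (16,2) (16,107/11) (11,172/11)]

1. After x ≥ 11: [(11,0) (19,0) (20,5) (11,172/11)]
2. After x ≤ 16: [(11,0) (16,0) (16,107/11) (11,172/11)]
3. After y ≥ 2: [(11,2) (16,2) (16,107/11) (11,172/11)]
4. After y ≤ 16: [(11,2) (16,2) (16,107/11) (11,172/11)]
5. Canonical ring: [(11,2) (16,2) (16,107/11) (11,172/11)]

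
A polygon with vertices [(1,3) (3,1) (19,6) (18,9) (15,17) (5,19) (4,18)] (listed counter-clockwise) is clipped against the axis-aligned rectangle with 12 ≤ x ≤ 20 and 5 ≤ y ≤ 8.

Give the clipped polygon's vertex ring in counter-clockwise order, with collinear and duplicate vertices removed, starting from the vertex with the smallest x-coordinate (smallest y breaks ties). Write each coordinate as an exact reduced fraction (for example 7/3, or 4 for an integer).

1. After x ≥ 12: [(12,61/16) (19,6) (18,9) (15,17) (12,88/5)]
2. After x ≤ 20: [(12,61/16) (19,6) (18,9) (15,17) (12,88/5)]
3. After y ≥ 5: [(12,5) (79/5,5) (19,6) (18,9) (15,17) (12,88/5)]
4. After y ≤ 8: [(12,8) (12,5) (79/5,5) (19,6) (55/3,8)]
5. Canonical ring: [(12,5) (79/5,5) (19,6) (55/3,8) (12,8)]

Clipped polygon: [(12,5) (79/5,5) (19,6) (55/3,8) (12,8)]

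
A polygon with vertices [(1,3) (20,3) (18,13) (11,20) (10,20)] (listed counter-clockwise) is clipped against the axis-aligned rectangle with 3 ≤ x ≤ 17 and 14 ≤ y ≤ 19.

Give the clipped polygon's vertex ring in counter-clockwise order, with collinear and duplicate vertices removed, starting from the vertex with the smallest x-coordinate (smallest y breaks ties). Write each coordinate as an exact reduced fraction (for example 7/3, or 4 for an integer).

Clipped polygon: [(116/17,14) (17,14) (12,19) (161/17,19)]

1. After x ≥ 3: [(3,61/9) (3,3) (20,3) (18,13) (11,20) (10,20)]
2. After x ≤ 17: [(3,61/9) (3,3) (17,3) (17,14) (11,20) (10,20)]
3. After y ≥ 14: [(116/17,14) (17,14) (17,14) (11,20) (10,20)]
4. After y ≤ 19: [(161/17,19) (116/17,14) (17,14) (17,14) (12,19)]
5. Canonical ring: [(116/17,14) (17,14) (12,19) (161/17,19)]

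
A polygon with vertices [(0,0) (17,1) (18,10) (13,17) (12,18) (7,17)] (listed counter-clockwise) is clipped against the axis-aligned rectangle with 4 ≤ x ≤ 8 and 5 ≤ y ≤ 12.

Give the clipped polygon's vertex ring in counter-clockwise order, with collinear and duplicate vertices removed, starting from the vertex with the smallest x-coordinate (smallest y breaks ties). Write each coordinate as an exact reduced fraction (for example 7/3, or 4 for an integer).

Clipped polygon: [(4,5) (8,5) (8,12) (84/17,12) (4,68/7)]

1. After x ≥ 4: [(4,68/7) (4,4/17) (17,1) (18,10) (13,17) (12,18) (7,17)]
2. After x ≤ 8: [(4,68/7) (4,4/17) (8,8/17) (8,86/5) (7,17)]
3. After y ≥ 5: [(4,68/7) (4,5) (8,5) (8,86/5) (7,17)]
4. After y ≤ 12: [(84/17,12) (4,68/7) (4,5) (8,5) (8,12)]
5. Canonical ring: [(4,5) (8,5) (8,12) (84/17,12) (4,68/7)]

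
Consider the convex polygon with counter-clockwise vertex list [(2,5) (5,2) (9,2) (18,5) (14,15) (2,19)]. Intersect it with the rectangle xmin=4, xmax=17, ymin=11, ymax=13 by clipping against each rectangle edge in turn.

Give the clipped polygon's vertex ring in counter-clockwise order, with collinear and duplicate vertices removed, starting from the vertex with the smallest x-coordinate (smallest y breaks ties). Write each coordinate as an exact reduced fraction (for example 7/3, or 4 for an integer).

1. After x ≥ 4: [(4,3) (5,2) (9,2) (18,5) (14,15) (4,55/3)]
2. After x ≤ 17: [(4,3) (5,2) (9,2) (17,14/3) (17,15/2) (14,15) (4,55/3)]
3. After y ≥ 11: [(4,11) (78/5,11) (14,15) (4,55/3)]
4. After y ≤ 13: [(4,13) (4,11) (78/5,11) (74/5,13)]
5. Canonical ring: [(4,11) (78/5,11) (74/5,13) (4,13)]

Clipped polygon: [(4,11) (78/5,11) (74/5,13) (4,13)]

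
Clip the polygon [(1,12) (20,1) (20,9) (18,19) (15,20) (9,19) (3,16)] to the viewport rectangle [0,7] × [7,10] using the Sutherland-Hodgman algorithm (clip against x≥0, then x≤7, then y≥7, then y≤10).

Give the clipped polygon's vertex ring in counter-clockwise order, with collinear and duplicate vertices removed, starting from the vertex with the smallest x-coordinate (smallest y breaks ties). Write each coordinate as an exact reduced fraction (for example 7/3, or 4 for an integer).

1. After x ≥ 0: [(1,12) (20,1) (20,9) (18,19) (15,20) (9,19) (3,16)]
2. After x ≤ 7: [(1,12) (7,162/19) (7,18) (3,16)]
3. After y ≥ 7: [(1,12) (7,162/19) (7,18) (3,16)]
4. After y ≤ 10: [(49/11,10) (7,162/19) (7,10)]
5. Canonical ring: [(49/11,10) (7,162/19) (7,10)]

Clipped polygon: [(49/11,10) (7,162/19) (7,10)]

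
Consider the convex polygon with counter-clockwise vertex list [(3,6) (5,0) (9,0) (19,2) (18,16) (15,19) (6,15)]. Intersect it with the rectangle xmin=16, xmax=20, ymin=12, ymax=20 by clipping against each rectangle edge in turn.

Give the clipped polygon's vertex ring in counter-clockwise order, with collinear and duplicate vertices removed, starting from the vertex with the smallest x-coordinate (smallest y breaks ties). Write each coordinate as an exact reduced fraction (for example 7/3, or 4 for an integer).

Clipped polygon: [(16,12) (128/7,12) (18,16) (16,18)]

1. After x ≥ 16: [(16,7/5) (19,2) (18,16) (16,18)]
2. After x ≤ 20: [(16,7/5) (19,2) (18,16) (16,18)]
3. After y ≥ 12: [(16,12) (128/7,12) (18,16) (16,18)]
4. After y ≤ 20: [(16,12) (128/7,12) (18,16) (16,18)]
5. Canonical ring: [(16,12) (128/7,12) (18,16) (16,18)]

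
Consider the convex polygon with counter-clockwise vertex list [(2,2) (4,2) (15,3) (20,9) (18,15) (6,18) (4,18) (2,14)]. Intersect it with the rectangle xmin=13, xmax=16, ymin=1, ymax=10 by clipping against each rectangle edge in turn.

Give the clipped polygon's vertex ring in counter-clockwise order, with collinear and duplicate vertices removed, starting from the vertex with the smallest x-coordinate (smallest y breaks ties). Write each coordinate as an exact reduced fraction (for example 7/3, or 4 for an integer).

Clipped polygon: [(13,31/11) (15,3) (16,21/5) (16,10) (13,10)]

1. After x ≥ 13: [(13,31/11) (15,3) (20,9) (18,15) (13,65/4)]
2. After x ≤ 16: [(13,31/11) (15,3) (16,21/5) (16,31/2) (13,65/4)]
3. After y ≥ 1: [(13,31/11) (15,3) (16,21/5) (16,31/2) (13,65/4)]
4. After y ≤ 10: [(13,10) (13,31/11) (15,3) (16,21/5) (16,10)]
5. Canonical ring: [(13,31/11) (15,3) (16,21/5) (16,10) (13,10)]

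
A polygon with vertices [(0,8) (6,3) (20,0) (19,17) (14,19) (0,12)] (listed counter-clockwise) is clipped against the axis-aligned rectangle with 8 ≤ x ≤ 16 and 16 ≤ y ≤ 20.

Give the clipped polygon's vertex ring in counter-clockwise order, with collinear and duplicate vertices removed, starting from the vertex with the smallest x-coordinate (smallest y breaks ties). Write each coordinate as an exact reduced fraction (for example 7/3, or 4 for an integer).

Clipped polygon: [(8,16) (16,16) (16,91/5) (14,19)]

1. After x ≥ 8: [(8,18/7) (20,0) (19,17) (14,19) (8,16)]
2. After x ≤ 16: [(8,18/7) (16,6/7) (16,91/5) (14,19) (8,16)]
3. After y ≥ 16: [(8,16) (16,16) (16,91/5) (14,19) (8,16)]
4. After y ≤ 20: [(8,16) (16,16) (16,91/5) (14,19) (8,16)]
5. Canonical ring: [(8,16) (16,16) (16,91/5) (14,19)]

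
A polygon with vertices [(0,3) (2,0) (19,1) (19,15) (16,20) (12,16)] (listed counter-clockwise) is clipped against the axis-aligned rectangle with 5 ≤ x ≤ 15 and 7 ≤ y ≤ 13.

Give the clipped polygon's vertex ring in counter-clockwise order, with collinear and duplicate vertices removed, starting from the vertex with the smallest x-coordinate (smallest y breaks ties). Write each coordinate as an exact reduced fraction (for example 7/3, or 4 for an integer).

1. After x ≥ 5: [(5,101/12) (5,3/17) (19,1) (19,15) (16,20) (12,16)]
2. After x ≤ 15: [(5,101/12) (5,3/17) (15,13/17) (15,19) (12,16)]
3. After y ≥ 7: [(5,101/12) (5,7) (15,7) (15,19) (12,16)]
4. After y ≤ 13: [(120/13,13) (5,101/12) (5,7) (15,7) (15,13)]
5. Canonical ring: [(5,7) (15,7) (15,13) (120/13,13) (5,101/12)]

Clipped polygon: [(5,7) (15,7) (15,13) (120/13,13) (5,101/12)]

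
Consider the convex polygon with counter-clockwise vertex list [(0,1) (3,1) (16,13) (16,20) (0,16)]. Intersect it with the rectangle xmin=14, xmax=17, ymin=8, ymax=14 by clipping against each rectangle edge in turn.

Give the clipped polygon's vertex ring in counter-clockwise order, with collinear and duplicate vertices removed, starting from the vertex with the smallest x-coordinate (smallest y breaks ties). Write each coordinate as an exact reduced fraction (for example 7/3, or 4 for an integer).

Clipped polygon: [(14,145/13) (16,13) (16,14) (14,14)]

1. After x ≥ 14: [(14,145/13) (16,13) (16,20) (14,39/2)]
2. After x ≤ 17: [(14,145/13) (16,13) (16,20) (14,39/2)]
3. After y ≥ 8: [(14,145/13) (16,13) (16,20) (14,39/2)]
4. After y ≤ 14: [(14,14) (14,145/13) (16,13) (16,14)]
5. Canonical ring: [(14,145/13) (16,13) (16,14) (14,14)]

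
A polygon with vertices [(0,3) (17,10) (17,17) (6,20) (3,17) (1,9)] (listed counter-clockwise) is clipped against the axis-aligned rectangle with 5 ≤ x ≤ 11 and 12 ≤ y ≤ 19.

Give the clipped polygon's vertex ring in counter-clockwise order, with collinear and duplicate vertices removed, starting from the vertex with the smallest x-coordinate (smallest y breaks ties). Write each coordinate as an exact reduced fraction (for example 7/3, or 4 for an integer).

Clipped polygon: [(5,12) (11,12) (11,205/11) (29/3,19) (5,19)]

1. After x ≥ 5: [(5,86/17) (17,10) (17,17) (6,20) (5,19)]
2. After x ≤ 11: [(5,86/17) (11,128/17) (11,205/11) (6,20) (5,19)]
3. After y ≥ 12: [(5,12) (11,12) (11,205/11) (6,20) (5,19)]
4. After y ≤ 19: [(5,12) (11,12) (11,205/11) (29/3,19) (5,19) (5,19)]
5. Canonical ring: [(5,12) (11,12) (11,205/11) (29/3,19) (5,19)]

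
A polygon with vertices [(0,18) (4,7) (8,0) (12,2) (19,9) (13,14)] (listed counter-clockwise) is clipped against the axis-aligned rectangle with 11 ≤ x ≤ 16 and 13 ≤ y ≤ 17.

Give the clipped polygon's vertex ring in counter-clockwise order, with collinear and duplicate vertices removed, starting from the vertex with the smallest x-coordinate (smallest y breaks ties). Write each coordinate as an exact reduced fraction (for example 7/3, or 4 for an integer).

1. After x ≥ 11: [(11,190/13) (11,3/2) (12,2) (19,9) (13,14)]
2. After x ≤ 16: [(11,190/13) (11,3/2) (12,2) (16,6) (16,23/2) (13,14)]
3. After y ≥ 13: [(11,190/13) (11,13) (71/5,13) (13,14)]
4. After y ≤ 17: [(11,190/13) (11,13) (71/5,13) (13,14)]
5. Canonical ring: [(11,13) (71/5,13) (13,14) (11,190/13)]

Clipped polygon: [(11,13) (71/5,13) (13,14) (11,190/13)]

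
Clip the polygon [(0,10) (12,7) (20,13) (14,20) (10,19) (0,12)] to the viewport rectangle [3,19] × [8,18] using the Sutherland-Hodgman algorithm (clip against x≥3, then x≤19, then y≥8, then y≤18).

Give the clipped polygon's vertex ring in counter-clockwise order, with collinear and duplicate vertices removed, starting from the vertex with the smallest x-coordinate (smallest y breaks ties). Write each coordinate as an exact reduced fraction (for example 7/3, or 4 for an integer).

1. After x ≥ 3: [(3,37/4) (12,7) (20,13) (14,20) (10,19) (3,141/10)]
2. After x ≤ 19: [(3,37/4) (12,7) (19,49/4) (19,85/6) (14,20) (10,19) (3,141/10)]
3. After y ≥ 8: [(3,37/4) (8,8) (40/3,8) (19,49/4) (19,85/6) (14,20) (10,19) (3,141/10)]
4. After y ≤ 18: [(3,37/4) (8,8) (40/3,8) (19,49/4) (19,85/6) (110/7,18) (60/7,18) (3,141/10)]
5. Canonical ring: [(3,37/4) (8,8) (40/3,8) (19,49/4) (19,85/6) (110/7,18) (60/7,18) (3,141/10)]

Clipped polygon: [(3,37/4) (8,8) (40/3,8) (19,49/4) (19,85/6) (110/7,18) (60/7,18) (3,141/10)]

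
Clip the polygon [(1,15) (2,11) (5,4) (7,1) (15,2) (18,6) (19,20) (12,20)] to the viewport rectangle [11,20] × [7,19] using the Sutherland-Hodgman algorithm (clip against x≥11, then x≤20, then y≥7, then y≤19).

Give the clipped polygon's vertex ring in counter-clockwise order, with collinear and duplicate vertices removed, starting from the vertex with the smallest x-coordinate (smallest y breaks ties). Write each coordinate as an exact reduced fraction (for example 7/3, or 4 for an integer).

Clipped polygon: [(11,7) (253/14,7) (265/14,19) (11,19)]

1. After x ≥ 11: [(11,215/11) (11,3/2) (15,2) (18,6) (19,20) (12,20)]
2. After x ≤ 20: [(11,215/11) (11,3/2) (15,2) (18,6) (19,20) (12,20)]
3. After y ≥ 7: [(11,215/11) (11,7) (253/14,7) (19,20) (12,20)]
4. After y ≤ 19: [(11,19) (11,7) (253/14,7) (265/14,19)]
5. Canonical ring: [(11,7) (253/14,7) (265/14,19) (11,19)]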